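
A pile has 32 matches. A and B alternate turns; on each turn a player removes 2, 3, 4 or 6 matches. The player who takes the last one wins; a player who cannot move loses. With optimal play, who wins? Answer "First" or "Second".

Second

W/L table (W = player to move can force a win):
i:   0  1  2  3  4  5  6  7  8  9 10 11 12 13 14 15 16 17 18 19 20 21 22 23 24 25 26 27 28 29 30 31 32
     L  L  W  W  W  W  W  W  L  L  W  W  W  W  W  W  L  L  W  W  W  W  W  W  L  L  W  W  W  W  W  W  L
Position 32 is L, so the second player wins.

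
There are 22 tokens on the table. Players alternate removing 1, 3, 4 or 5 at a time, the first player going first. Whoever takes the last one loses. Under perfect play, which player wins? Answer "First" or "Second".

First

Positions where the player to move wins (W) vs loses (L):
i:   0  1  2  3  4  5  6  7  8  9 10 11 12 13 14 15 16 17 18 19 20 21 22
     W  L  W  L  W  W  W  W  W  L  W  L  W  W  W  W  W  L  W  L  W  W  W
Position 22 is W, so the first player wins.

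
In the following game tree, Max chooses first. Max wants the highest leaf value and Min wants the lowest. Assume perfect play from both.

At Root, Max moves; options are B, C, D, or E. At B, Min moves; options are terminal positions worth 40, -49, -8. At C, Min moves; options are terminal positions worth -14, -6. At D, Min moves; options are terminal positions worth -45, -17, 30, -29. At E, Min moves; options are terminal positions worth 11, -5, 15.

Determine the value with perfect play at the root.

-5

B (Min): min(40, -49, -8) = -49
C (Min): min(-14, -6) = -14
D (Min): min(-45, -17, 30, -29) = -45
E (Min): min(11, -5, 15) = -5
Root (Max): max(-49, -14, -45, -5) = -5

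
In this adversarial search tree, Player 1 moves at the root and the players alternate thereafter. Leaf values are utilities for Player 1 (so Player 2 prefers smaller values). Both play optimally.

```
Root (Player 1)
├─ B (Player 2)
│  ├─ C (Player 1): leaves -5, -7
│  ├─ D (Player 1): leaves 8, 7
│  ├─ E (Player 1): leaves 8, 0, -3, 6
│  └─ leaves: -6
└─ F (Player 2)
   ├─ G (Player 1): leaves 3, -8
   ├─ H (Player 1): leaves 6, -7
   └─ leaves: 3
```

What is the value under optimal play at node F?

G: max(3, -8) = 3
H: max(6, -7) = 6
F: min(3, 6, 3) = 3

3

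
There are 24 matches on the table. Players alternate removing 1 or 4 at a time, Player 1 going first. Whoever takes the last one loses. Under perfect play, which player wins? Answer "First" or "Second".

Compute winning (W) and losing (L) positions by backward induction:
i:   0  1  2  3  4  5  6  7  8  9 10 11 12 13 14 15 16 17 18 19 20 21 22 23 24
     W  L  W  L  W  W  L  W  L  W  W  L  W  L  W  W  L  W  L  W  W  L  W  L  W
Position 24 is W, so the first player wins.

First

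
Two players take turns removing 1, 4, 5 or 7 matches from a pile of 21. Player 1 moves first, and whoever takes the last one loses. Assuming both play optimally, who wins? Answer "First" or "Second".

Positions where the player to move wins (W) vs loses (L):
i:   0  1  2  3  4  5  6  7  8  9 10 11 12 13 14 15 16 17 18 19 20 21
     W  L  W  L  W  W  W  W  W  L  W  L  W  W  W  W  W  L  W  L  W  W
Position 21 is W, so the first player wins.

First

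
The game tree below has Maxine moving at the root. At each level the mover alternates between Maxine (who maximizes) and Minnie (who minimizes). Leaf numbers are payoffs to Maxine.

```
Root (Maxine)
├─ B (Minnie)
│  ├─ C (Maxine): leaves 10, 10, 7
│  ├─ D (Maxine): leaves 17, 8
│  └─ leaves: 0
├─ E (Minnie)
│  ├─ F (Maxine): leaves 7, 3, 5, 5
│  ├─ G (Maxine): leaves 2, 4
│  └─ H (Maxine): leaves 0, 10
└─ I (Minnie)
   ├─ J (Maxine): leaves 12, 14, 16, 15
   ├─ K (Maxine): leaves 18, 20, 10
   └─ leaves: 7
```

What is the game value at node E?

4

F: max(7, 3, 5, 5) = 7
G: max(2, 4) = 4
H: max(0, 10) = 10
E: min(7, 4, 10) = 4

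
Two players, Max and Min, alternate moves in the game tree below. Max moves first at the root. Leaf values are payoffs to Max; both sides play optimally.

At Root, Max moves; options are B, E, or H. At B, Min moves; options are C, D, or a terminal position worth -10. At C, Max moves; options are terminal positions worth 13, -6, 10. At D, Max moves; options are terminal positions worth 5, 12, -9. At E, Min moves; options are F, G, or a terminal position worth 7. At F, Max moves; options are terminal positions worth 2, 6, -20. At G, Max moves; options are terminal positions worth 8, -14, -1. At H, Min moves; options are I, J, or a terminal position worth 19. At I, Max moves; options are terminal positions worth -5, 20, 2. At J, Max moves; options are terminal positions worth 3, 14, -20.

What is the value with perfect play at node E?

6

F: max(2, 6, -20) = 6
G: max(8, -14, -1) = 8
E: min(6, 8, 7) = 6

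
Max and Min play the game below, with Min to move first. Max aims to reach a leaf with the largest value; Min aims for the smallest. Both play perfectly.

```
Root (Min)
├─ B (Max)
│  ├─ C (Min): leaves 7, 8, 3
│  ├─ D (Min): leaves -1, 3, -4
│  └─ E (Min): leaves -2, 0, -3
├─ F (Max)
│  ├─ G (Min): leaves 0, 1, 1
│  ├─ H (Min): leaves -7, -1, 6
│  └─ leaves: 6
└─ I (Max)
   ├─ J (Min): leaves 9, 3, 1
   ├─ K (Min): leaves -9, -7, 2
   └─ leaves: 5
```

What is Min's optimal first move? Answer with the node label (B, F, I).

B

C (Min): min(7, 8, 3) = 3
D (Min): min(-1, 3, -4) = -4
E (Min): min(-2, 0, -3) = -3
B (Max): max(3, -4, -3) = 3
G (Min): min(0, 1, 1) = 0
H (Min): min(-7, -1, 6) = -7
F (Max): max(0, -7, 6) = 6
J (Min): min(9, 3, 1) = 1
K (Min): min(-9, -7, 2) = -9
I (Max): max(1, -9, 5) = 5
Root (Min): min(3, 6, 5) = 3
Min picks the child with the lowest value: B (value 3).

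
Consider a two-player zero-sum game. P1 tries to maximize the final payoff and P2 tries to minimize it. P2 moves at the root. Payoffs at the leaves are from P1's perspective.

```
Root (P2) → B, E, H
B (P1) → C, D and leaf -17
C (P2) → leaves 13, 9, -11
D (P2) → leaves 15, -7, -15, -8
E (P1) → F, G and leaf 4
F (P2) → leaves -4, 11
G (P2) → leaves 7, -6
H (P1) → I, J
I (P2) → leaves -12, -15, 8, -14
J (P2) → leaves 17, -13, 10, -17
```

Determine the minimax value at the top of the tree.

C (P2): min(13, 9, -11) = -11
D (P2): min(15, -7, -15, -8) = -15
B (P1): max(-11, -15, -17) = -11
F (P2): min(-4, 11) = -4
G (P2): min(7, -6) = -6
E (P1): max(-4, -6, 4) = 4
I (P2): min(-12, -15, 8, -14) = -15
J (P2): min(17, -13, 10, -17) = -17
H (P1): max(-15, -17) = -15
Root (P2): min(-11, 4, -15) = -15

-15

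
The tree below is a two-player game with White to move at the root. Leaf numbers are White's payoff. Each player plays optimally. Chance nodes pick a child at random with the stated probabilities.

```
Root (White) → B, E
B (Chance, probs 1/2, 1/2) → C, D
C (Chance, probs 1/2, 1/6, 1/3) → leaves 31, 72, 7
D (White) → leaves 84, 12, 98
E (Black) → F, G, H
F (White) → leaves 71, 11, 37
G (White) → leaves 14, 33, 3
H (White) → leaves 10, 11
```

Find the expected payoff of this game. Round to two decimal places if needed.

63.92

C (Chance): 1/2·31 + 1/6·72 + 1/3·7 = 29.83
D (White): max(84, 12, 98) = 98
B (Chance): 1/2·29.83 + 1/2·98 = 63.92
F (White): max(71, 11, 37) = 71
G (White): max(14, 33, 3) = 33
H (White): max(10, 11) = 11
E (Black): min(71, 33, 11) = 11
Root (White): max(63.92, 11) = 63.92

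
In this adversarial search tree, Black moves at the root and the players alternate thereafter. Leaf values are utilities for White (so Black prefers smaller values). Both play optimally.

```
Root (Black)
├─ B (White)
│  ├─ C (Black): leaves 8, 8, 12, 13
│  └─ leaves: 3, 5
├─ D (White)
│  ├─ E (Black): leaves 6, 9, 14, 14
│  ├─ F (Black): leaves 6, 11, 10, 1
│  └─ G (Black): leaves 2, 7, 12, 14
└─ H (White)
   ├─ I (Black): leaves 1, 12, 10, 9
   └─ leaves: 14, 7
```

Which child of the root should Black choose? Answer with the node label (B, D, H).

C (Black): min(8, 8, 12, 13) = 8
B (White): max(8, 3, 5) = 8
E (Black): min(6, 9, 14, 14) = 6
F (Black): min(6, 11, 10, 1) = 1
G (Black): min(2, 7, 12, 14) = 2
D (White): max(6, 1, 2) = 6
I (Black): min(1, 12, 10, 9) = 1
H (White): max(1, 14, 7) = 14
Root (Black): min(8, 6, 14) = 6
Black picks the child with the lowest value: D (value 6).

D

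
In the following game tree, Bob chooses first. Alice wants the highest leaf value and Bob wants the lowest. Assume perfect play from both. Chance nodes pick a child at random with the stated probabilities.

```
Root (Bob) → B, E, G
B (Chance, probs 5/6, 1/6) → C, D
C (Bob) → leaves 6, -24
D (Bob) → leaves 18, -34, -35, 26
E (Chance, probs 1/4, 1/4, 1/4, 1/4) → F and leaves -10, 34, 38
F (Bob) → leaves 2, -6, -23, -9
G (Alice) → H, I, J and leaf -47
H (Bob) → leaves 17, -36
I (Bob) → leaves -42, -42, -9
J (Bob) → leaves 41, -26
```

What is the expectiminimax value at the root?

-26

C (Bob): min(6, -24) = -24
D (Bob): min(18, -34, -35, 26) = -35
B (Chance): 5/6·-24 + 1/6·-35 = -25.83
F (Bob): min(2, -6, -23, -9) = -23
E (Chance): 1/4·-23 + 1/4·-10 + 1/4·34 + 1/4·38 = 9.75
H (Bob): min(17, -36) = -36
I (Bob): min(-42, -42, -9) = -42
J (Bob): min(41, -26) = -26
G (Alice): max(-36, -42, -26, -47) = -26
Root (Bob): min(-25.83, 9.75, -26) = -26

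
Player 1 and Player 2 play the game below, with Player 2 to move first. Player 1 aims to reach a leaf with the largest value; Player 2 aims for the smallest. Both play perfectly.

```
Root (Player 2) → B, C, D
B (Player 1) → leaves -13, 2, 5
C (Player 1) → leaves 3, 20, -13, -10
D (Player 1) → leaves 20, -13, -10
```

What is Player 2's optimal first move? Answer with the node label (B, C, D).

B (Player 1): max(-13, 2, 5) = 5
C (Player 1): max(3, 20, -13, -10) = 20
D (Player 1): max(20, -13, -10) = 20
Root (Player 2): min(5, 20, 20) = 5
Player 2 picks the child with the lowest value: B (value 5).

B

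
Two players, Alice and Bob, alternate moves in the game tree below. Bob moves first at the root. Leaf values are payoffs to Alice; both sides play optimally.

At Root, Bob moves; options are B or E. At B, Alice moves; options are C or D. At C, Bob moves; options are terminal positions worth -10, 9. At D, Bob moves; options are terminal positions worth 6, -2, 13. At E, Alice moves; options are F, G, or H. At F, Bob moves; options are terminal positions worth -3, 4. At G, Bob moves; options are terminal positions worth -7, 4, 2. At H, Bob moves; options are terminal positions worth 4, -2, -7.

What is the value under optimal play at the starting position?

C (Bob): min(-10, 9) = -10
D (Bob): min(6, -2, 13) = -2
B (Alice): max(-10, -2) = -2
F (Bob): min(-3, 4) = -3
G (Bob): min(-7, 4, 2) = -7
H (Bob): min(4, -2, -7) = -7
E (Alice): max(-3, -7, -7) = -3
Root (Bob): min(-2, -3) = -3

-3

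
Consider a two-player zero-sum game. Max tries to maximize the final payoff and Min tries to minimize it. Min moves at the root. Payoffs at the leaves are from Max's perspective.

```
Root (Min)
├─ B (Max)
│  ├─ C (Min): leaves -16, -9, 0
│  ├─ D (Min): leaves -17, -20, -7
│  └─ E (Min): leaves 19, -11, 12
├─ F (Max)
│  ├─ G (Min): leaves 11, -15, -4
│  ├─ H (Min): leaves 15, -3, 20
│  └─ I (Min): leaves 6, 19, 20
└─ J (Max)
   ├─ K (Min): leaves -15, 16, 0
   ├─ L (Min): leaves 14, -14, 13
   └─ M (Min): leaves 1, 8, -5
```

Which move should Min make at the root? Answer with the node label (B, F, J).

B

C (Min): min(-16, -9, 0) = -16
D (Min): min(-17, -20, -7) = -20
E (Min): min(19, -11, 12) = -11
B (Max): max(-16, -20, -11) = -11
G (Min): min(11, -15, -4) = -15
H (Min): min(15, -3, 20) = -3
I (Min): min(6, 19, 20) = 6
F (Max): max(-15, -3, 6) = 6
K (Min): min(-15, 16, 0) = -15
L (Min): min(14, -14, 13) = -14
M (Min): min(1, 8, -5) = -5
J (Max): max(-15, -14, -5) = -5
Root (Min): min(-11, 6, -5) = -11
Min picks the child with the lowest value: B (value -11).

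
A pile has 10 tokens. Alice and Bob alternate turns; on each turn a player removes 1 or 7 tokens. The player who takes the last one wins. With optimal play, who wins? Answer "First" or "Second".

Second

i:   0  1  2  3  4  5  6  7  8  9 10
     L  W  L  W  L  W  L  W  L  W  L
Position 10 is L, so the second player wins.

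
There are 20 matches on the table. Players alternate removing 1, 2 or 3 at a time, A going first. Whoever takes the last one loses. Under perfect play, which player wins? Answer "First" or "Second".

i:   0  1  2  3  4  5  6  7  8  9 10 11 12 13 14 15 16 17 18 19 20
     W  L  W  W  W  L  W  W  W  L  W  W  W  L  W  W  W  L  W  W  W
Position 20 is W, so the first player wins.

First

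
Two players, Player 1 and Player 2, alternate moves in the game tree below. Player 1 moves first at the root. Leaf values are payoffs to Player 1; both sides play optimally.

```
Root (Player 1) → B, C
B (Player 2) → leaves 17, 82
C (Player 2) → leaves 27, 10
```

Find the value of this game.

B (Player 2): min(17, 82) = 17
C (Player 2): min(27, 10) = 10
Root (Player 1): max(17, 10) = 17

17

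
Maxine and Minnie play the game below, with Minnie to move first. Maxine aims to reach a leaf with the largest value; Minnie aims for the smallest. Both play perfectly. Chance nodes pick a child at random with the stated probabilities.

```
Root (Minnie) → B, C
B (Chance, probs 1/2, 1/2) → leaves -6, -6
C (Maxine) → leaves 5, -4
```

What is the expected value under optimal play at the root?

-6

B (Chance): 1/2·-6 + 1/2·-6 = -6
C (Maxine): max(5, -4) = 5
Root (Minnie): min(-6, 5) = -6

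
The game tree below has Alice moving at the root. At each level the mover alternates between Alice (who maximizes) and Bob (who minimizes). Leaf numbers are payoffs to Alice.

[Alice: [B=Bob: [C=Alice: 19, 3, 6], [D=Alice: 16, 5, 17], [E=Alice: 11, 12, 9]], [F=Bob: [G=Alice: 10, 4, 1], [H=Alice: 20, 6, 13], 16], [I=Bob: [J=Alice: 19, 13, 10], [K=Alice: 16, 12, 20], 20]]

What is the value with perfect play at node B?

12

C: max(19, 3, 6) = 19
D: max(16, 5, 17) = 17
E: max(11, 12, 9) = 12
B: min(19, 17, 12) = 12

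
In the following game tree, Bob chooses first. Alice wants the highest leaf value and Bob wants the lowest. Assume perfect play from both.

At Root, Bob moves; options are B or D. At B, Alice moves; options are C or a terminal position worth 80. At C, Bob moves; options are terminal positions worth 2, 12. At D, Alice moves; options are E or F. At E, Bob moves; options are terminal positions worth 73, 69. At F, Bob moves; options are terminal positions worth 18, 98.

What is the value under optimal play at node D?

E: min(73, 69) = 69
F: min(18, 98) = 18
D: max(69, 18) = 69

69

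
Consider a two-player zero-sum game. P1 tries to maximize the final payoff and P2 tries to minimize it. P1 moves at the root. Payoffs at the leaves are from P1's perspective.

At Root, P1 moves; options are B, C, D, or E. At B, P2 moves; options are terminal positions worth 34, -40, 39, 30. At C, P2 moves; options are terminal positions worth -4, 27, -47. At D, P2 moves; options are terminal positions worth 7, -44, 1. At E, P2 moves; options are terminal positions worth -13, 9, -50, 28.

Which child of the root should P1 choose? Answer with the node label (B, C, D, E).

B (P2): min(34, -40, 39, 30) = -40
C (P2): min(-4, 27, -47) = -47
D (P2): min(7, -44, 1) = -44
E (P2): min(-13, 9, -50, 28) = -50
Root (P1): max(-40, -47, -44, -50) = -40
P1 picks the child with the highest value: B (value -40).

B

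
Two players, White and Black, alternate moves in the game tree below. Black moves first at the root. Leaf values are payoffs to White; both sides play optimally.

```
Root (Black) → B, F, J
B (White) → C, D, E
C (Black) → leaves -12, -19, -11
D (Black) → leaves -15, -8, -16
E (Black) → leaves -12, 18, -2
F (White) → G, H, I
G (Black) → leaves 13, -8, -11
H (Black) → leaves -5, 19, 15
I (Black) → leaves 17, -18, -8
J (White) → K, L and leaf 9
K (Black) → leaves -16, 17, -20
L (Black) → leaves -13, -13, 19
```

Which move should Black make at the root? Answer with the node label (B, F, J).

C (Black): min(-12, -19, -11) = -19
D (Black): min(-15, -8, -16) = -16
E (Black): min(-12, 18, -2) = -12
B (White): max(-19, -16, -12) = -12
G (Black): min(13, -8, -11) = -11
H (Black): min(-5, 19, 15) = -5
I (Black): min(17, -18, -8) = -18
F (White): max(-11, -5, -18) = -5
K (Black): min(-16, 17, -20) = -20
L (Black): min(-13, -13, 19) = -13
J (White): max(-20, -13, 9) = 9
Root (Black): min(-12, -5, 9) = -12
Black picks the child with the lowest value: B (value -12).

B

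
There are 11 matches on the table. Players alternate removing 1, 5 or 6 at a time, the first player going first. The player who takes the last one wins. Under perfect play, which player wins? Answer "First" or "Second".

Second

Compute winning (W) and losing (L) positions by backward induction:
i:   0  1  2  3  4  5  6  7  8  9 10 11
     L  W  L  W  L  W  W  W  W  W  W  L
Position 11 is L, so the second player wins.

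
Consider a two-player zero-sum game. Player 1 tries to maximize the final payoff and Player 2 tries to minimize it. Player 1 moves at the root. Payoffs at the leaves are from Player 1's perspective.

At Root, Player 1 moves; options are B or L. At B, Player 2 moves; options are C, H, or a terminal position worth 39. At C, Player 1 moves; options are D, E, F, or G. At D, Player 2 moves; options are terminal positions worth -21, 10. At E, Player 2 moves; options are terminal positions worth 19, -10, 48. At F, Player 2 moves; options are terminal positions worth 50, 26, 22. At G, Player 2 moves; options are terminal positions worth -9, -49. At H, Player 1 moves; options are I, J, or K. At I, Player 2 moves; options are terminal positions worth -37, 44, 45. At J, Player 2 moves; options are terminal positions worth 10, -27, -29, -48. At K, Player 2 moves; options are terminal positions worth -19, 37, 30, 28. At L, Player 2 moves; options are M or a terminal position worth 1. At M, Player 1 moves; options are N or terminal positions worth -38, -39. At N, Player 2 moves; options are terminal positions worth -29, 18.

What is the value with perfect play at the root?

D (Player 2): min(-21, 10) = -21
E (Player 2): min(19, -10, 48) = -10
F (Player 2): min(50, 26, 22) = 22
G (Player 2): min(-9, -49) = -49
C (Player 1): max(-21, -10, 22, -49) = 22
I (Player 2): min(-37, 44, 45) = -37
J (Player 2): min(10, -27, -29, -48) = -48
K (Player 2): min(-19, 37, 30, 28) = -19
H (Player 1): max(-37, -48, -19) = -19
B (Player 2): min(22, -19, 39) = -19
N (Player 2): min(-29, 18) = -29
M (Player 1): max(-29, -38, -39) = -29
L (Player 2): min(-29, 1) = -29
Root (Player 1): max(-19, -29) = -19

-19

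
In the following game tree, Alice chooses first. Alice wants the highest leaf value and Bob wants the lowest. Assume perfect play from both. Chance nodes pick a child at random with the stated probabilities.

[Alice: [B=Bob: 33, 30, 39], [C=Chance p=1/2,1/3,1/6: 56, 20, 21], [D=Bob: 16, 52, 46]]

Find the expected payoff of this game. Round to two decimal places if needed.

B (Bob): min(33, 30, 39) = 30
C (Chance): 1/2·56 + 1/3·20 + 1/6·21 = 38.17
D (Bob): min(16, 52, 46) = 16
Root (Alice): max(30, 38.17, 16) = 38.17

38.17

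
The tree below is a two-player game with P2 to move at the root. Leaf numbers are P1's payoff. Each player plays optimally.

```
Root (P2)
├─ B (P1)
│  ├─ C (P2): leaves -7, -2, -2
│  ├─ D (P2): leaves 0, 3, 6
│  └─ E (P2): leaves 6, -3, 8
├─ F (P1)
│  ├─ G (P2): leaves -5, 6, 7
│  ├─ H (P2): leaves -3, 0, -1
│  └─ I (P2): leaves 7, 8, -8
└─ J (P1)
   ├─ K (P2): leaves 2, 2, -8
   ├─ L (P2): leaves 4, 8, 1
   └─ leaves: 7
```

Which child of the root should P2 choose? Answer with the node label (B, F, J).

F

C (P2): min(-7, -2, -2) = -7
D (P2): min(0, 3, 6) = 0
E (P2): min(6, -3, 8) = -3
B (P1): max(-7, 0, -3) = 0
G (P2): min(-5, 6, 7) = -5
H (P2): min(-3, 0, -1) = -3
I (P2): min(7, 8, -8) = -8
F (P1): max(-5, -3, -8) = -3
K (P2): min(2, 2, -8) = -8
L (P2): min(4, 8, 1) = 1
J (P1): max(-8, 1, 7) = 7
Root (P2): min(0, -3, 7) = -3
P2 picks the child with the lowest value: F (value -3).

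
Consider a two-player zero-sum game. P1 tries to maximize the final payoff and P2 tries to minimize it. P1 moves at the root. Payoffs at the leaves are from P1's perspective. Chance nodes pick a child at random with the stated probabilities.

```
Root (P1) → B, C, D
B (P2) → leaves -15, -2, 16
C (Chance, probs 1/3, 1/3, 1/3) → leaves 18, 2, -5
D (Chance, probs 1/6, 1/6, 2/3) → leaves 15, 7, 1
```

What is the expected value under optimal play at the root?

5

B (P2): min(-15, -2, 16) = -15
C (Chance): 1/3·18 + 1/3·2 + 1/3·-5 = 5
D (Chance): 1/6·15 + 1/6·7 + 2/3·1 = 4.33
Root (P1): max(-15, 5, 4.33) = 5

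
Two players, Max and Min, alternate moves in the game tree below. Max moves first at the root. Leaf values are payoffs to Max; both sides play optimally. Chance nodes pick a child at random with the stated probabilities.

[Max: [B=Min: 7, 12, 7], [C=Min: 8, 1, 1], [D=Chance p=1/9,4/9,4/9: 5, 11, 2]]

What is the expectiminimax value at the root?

B (Min): min(7, 12, 7) = 7
C (Min): min(8, 1, 1) = 1
D (Chance): 1/9·5 + 4/9·11 + 4/9·2 = 6.33
Root (Max): max(7, 1, 6.33) = 7

7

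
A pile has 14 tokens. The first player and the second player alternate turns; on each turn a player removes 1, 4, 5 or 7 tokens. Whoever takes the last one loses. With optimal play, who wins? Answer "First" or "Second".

W/L table (W = player to move can force a win):
i:   0  1  2  3  4  5  6  7  8  9 10 11 12 13 14
     W  L  W  L  W  W  W  W  W  L  W  L  W  W  W
Position 14 is W, so the first player wins.

First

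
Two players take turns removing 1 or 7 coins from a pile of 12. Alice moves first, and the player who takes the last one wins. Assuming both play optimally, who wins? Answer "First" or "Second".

Second

Compute winning (W) and losing (L) positions by backward induction:
i:   0  1  2  3  4  5  6  7  8  9 10 11 12
     L  W  L  W  L  W  L  W  L  W  L  W  L
Position 12 is L, so the second player wins.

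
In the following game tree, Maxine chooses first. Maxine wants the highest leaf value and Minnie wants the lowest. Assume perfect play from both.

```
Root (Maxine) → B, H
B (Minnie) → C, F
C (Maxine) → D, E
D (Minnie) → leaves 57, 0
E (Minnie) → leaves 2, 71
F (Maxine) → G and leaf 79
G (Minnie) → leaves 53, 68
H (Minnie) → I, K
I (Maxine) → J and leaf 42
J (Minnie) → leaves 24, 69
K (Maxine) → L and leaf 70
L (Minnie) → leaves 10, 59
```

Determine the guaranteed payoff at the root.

D (Minnie): min(57, 0) = 0
E (Minnie): min(2, 71) = 2
C (Maxine): max(0, 2) = 2
G (Minnie): min(53, 68) = 53
F (Maxine): max(53, 79) = 79
B (Minnie): min(2, 79) = 2
J (Minnie): min(24, 69) = 24
I (Maxine): max(24, 42) = 42
L (Minnie): min(10, 59) = 10
K (Maxine): max(10, 70) = 70
H (Minnie): min(42, 70) = 42
Root (Maxine): max(2, 42) = 42

42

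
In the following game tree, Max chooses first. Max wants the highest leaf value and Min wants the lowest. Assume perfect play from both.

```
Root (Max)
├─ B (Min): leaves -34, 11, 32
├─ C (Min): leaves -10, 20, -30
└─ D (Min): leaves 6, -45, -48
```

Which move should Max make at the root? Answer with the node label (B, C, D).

B (Min): min(-34, 11, 32) = -34
C (Min): min(-10, 20, -30) = -30
D (Min): min(6, -45, -48) = -48
Root (Max): max(-34, -30, -48) = -30
Max picks the child with the highest value: C (value -30).

C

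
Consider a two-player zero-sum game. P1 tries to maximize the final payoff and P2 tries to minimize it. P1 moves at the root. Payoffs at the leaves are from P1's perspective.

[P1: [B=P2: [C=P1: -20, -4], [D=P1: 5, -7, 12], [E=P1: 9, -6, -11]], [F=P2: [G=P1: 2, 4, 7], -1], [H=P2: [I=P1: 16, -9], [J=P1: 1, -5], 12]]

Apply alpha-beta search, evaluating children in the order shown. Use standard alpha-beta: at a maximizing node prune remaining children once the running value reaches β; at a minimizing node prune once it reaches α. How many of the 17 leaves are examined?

C [α=-∞,β=+∞]: v=-4
D [α=-∞,β=-4]: v=5 after child 1 ≥ β → β-cutoff, skip 2
E [α=-∞,β=-4]: v=9 after child 1 ≥ β → β-cutoff, skip 2
B [α=-∞,β=+∞]: v=-4
G [α=-4,β=+∞]: v=7
F [α=-4,β=+∞]: v=-1
I [α=-1,β=+∞]: v=16
J [α=-1,β=16]: v=1
H [α=-1,β=+∞]: v=1
Root [α=-∞,β=+∞]: v=1
Leaves evaluated: 13 of 17.

13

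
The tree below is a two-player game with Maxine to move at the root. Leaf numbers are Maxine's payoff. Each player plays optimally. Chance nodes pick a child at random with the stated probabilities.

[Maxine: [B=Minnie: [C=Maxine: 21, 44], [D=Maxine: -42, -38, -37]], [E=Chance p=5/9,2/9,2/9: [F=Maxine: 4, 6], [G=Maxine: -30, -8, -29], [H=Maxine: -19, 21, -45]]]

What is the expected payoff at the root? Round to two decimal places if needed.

C (Maxine): max(21, 44) = 44
D (Maxine): max(-42, -38, -37) = -37
B (Minnie): min(44, -37) = -37
F (Maxine): max(4, 6) = 6
G (Maxine): max(-30, -8, -29) = -8
H (Maxine): max(-19, 21, -45) = 21
E (Chance): 5/9·6 + 2/9·-8 + 2/9·21 = 6.22
Root (Maxine): max(-37, 6.22) = 6.22

6.22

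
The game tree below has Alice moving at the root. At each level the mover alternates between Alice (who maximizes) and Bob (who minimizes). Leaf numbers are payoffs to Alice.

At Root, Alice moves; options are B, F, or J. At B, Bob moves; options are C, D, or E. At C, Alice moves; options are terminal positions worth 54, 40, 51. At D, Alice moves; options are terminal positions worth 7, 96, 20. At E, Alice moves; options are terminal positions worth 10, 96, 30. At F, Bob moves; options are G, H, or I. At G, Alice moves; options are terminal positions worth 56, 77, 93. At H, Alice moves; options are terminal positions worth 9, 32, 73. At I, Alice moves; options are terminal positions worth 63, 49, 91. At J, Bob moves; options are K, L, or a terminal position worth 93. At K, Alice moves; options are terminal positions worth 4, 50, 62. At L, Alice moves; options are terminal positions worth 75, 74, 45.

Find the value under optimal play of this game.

73

C (Alice): max(54, 40, 51) = 54
D (Alice): max(7, 96, 20) = 96
E (Alice): max(10, 96, 30) = 96
B (Bob): min(54, 96, 96) = 54
G (Alice): max(56, 77, 93) = 93
H (Alice): max(9, 32, 73) = 73
I (Alice): max(63, 49, 91) = 91
F (Bob): min(93, 73, 91) = 73
K (Alice): max(4, 50, 62) = 62
L (Alice): max(75, 74, 45) = 75
J (Bob): min(62, 75, 93) = 62
Root (Alice): max(54, 73, 62) = 73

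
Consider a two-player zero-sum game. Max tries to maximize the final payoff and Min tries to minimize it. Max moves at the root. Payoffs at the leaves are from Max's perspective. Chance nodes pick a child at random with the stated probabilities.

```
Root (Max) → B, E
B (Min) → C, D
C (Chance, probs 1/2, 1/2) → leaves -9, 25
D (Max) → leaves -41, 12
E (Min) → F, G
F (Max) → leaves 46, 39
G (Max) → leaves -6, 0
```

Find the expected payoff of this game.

C (Chance): 1/2·-9 + 1/2·25 = 8
D (Max): max(-41, 12) = 12
B (Min): min(8, 12) = 8
F (Max): max(46, 39) = 46
G (Max): max(-6, 0) = 0
E (Min): min(46, 0) = 0
Root (Max): max(8, 0) = 8

8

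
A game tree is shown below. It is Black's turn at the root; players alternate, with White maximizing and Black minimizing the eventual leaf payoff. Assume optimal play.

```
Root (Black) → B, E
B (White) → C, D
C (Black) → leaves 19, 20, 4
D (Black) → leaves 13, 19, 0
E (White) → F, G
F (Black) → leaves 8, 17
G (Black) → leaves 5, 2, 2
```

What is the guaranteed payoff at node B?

4

C: min(19, 20, 4) = 4
D: min(13, 19, 0) = 0
B: max(4, 0) = 4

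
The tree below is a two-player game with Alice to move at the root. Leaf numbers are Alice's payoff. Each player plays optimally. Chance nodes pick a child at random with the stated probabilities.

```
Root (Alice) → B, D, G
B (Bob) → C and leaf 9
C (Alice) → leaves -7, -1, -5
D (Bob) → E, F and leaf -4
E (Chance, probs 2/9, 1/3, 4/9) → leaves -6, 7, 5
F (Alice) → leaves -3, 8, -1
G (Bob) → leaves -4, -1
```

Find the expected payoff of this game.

C (Alice): max(-7, -1, -5) = -1
B (Bob): min(-1, 9) = -1
E (Chance): 2/9·-6 + 1/3·7 + 4/9·5 = 3.22
F (Alice): max(-3, 8, -1) = 8
D (Bob): min(3.22, 8, -4) = -4
G (Bob): min(-4, -1) = -4
Root (Alice): max(-1, -4, -4) = -1

-1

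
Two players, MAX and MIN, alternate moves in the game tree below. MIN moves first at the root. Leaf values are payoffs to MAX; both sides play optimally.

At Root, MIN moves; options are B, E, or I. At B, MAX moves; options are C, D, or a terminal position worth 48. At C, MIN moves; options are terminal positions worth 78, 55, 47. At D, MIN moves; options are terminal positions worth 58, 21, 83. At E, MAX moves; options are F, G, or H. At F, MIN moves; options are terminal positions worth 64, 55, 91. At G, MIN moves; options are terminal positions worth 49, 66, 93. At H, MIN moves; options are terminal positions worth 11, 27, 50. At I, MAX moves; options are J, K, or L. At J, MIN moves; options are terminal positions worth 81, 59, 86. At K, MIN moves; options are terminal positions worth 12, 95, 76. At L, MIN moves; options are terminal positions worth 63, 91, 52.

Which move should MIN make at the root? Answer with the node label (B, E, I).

C (MIN): min(78, 55, 47) = 47
D (MIN): min(58, 21, 83) = 21
B (MAX): max(47, 21, 48) = 48
F (MIN): min(64, 55, 91) = 55
G (MIN): min(49, 66, 93) = 49
H (MIN): min(11, 27, 50) = 11
E (MAX): max(55, 49, 11) = 55
J (MIN): min(81, 59, 86) = 59
K (MIN): min(12, 95, 76) = 12
L (MIN): min(63, 91, 52) = 52
I (MAX): max(59, 12, 52) = 59
Root (MIN): min(48, 55, 59) = 48
MIN picks the child with the lowest value: B (value 48).

B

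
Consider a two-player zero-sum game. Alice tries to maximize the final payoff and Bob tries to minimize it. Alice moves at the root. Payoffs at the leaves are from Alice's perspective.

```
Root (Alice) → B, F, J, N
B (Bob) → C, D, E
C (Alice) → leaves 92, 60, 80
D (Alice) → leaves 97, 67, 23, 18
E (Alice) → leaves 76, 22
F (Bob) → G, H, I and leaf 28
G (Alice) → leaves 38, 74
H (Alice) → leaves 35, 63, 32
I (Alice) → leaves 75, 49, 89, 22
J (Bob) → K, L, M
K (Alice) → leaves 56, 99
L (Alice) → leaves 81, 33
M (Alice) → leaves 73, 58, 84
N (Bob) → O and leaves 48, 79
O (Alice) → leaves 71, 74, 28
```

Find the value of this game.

C (Alice): max(92, 60, 80) = 92
D (Alice): max(97, 67, 23, 18) = 97
E (Alice): max(76, 22) = 76
B (Bob): min(92, 97, 76) = 76
G (Alice): max(38, 74) = 74
H (Alice): max(35, 63, 32) = 63
I (Alice): max(75, 49, 89, 22) = 89
F (Bob): min(74, 63, 89, 28) = 28
K (Alice): max(56, 99) = 99
L (Alice): max(81, 33) = 81
M (Alice): max(73, 58, 84) = 84
J (Bob): min(99, 81, 84) = 81
O (Alice): max(71, 74, 28) = 74
N (Bob): min(74, 48, 79) = 48
Root (Alice): max(76, 28, 81, 48) = 81

81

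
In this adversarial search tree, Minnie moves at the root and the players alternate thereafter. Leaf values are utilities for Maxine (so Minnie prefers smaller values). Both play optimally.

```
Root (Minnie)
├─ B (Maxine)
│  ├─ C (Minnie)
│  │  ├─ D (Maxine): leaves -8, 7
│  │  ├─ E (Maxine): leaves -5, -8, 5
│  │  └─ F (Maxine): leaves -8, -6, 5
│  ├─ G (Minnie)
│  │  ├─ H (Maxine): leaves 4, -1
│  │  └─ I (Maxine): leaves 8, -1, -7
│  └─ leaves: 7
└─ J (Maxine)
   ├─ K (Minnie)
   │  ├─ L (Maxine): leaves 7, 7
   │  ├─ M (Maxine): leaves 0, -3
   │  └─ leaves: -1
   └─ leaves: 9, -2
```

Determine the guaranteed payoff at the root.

7

D (Maxine): max(-8, 7) = 7
E (Maxine): max(-5, -8, 5) = 5
F (Maxine): max(-8, -6, 5) = 5
C (Minnie): min(7, 5, 5) = 5
H (Maxine): max(4, -1) = 4
I (Maxine): max(8, -1, -7) = 8
G (Minnie): min(4, 8) = 4
B (Maxine): max(5, 4, 7) = 7
L (Maxine): max(7, 7) = 7
M (Maxine): max(0, -3) = 0
K (Minnie): min(7, 0, -1) = -1
J (Maxine): max(-1, 9, -2) = 9
Root (Minnie): min(7, 9) = 7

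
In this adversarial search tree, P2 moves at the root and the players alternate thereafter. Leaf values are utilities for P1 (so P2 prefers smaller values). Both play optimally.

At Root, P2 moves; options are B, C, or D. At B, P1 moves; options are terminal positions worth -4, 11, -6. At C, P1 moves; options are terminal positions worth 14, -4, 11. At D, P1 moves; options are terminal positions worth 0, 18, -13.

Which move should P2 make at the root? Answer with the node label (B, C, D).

B

B (P1): max(-4, 11, -6) = 11
C (P1): max(14, -4, 11) = 14
D (P1): max(0, 18, -13) = 18
Root (P2): min(11, 14, 18) = 11
P2 picks the child with the lowest value: B (value 11).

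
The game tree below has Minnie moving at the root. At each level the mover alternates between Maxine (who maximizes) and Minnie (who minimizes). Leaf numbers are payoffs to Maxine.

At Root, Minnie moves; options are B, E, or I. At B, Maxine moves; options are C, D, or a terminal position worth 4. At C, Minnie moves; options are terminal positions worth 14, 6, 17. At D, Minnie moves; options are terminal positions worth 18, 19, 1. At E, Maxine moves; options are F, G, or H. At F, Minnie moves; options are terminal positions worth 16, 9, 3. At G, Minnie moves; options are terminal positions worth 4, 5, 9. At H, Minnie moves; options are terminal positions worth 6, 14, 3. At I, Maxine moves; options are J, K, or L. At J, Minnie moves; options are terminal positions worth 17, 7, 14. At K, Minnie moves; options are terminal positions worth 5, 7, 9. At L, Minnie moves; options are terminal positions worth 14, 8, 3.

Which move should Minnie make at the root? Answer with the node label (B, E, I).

C (Minnie): min(14, 6, 17) = 6
D (Minnie): min(18, 19, 1) = 1
B (Maxine): max(6, 1, 4) = 6
F (Minnie): min(16, 9, 3) = 3
G (Minnie): min(4, 5, 9) = 4
H (Minnie): min(6, 14, 3) = 3
E (Maxine): max(3, 4, 3) = 4
J (Minnie): min(17, 7, 14) = 7
K (Minnie): min(5, 7, 9) = 5
L (Minnie): min(14, 8, 3) = 3
I (Maxine): max(7, 5, 3) = 7
Root (Minnie): min(6, 4, 7) = 4
Minnie picks the child with the lowest value: E (value 4).

E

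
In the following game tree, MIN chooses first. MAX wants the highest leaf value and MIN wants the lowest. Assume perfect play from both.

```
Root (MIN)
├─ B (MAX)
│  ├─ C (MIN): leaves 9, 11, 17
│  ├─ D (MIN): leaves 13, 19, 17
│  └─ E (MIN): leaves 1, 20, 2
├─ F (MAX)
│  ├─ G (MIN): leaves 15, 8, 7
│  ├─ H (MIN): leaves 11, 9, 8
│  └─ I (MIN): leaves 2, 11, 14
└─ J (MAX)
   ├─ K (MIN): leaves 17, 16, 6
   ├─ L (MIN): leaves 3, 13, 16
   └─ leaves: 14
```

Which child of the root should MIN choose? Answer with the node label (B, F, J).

C (MIN): min(9, 11, 17) = 9
D (MIN): min(13, 19, 17) = 13
E (MIN): min(1, 20, 2) = 1
B (MAX): max(9, 13, 1) = 13
G (MIN): min(15, 8, 7) = 7
H (MIN): min(11, 9, 8) = 8
I (MIN): min(2, 11, 14) = 2
F (MAX): max(7, 8, 2) = 8
K (MIN): min(17, 16, 6) = 6
L (MIN): min(3, 13, 16) = 3
J (MAX): max(6, 3, 14) = 14
Root (MIN): min(13, 8, 14) = 8
MIN picks the child with the lowest value: F (value 8).

F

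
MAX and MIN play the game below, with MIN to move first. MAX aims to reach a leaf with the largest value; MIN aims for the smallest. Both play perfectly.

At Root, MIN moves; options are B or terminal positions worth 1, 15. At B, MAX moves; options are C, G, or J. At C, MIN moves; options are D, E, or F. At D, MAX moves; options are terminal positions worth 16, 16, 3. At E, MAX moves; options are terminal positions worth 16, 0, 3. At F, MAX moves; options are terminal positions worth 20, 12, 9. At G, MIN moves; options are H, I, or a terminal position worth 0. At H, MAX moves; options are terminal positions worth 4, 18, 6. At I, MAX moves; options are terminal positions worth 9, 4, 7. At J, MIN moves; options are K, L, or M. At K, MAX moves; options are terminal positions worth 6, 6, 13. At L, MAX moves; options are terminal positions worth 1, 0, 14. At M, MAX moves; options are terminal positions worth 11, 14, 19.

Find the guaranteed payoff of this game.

1

D (MAX): max(16, 16, 3) = 16
E (MAX): max(16, 0, 3) = 16
F (MAX): max(20, 12, 9) = 20
C (MIN): min(16, 16, 20) = 16
H (MAX): max(4, 18, 6) = 18
I (MAX): max(9, 4, 7) = 9
G (MIN): min(18, 9, 0) = 0
K (MAX): max(6, 6, 13) = 13
L (MAX): max(1, 0, 14) = 14
M (MAX): max(11, 14, 19) = 19
J (MIN): min(13, 14, 19) = 13
B (MAX): max(16, 0, 13) = 16
Root (MIN): min(16, 1, 15) = 1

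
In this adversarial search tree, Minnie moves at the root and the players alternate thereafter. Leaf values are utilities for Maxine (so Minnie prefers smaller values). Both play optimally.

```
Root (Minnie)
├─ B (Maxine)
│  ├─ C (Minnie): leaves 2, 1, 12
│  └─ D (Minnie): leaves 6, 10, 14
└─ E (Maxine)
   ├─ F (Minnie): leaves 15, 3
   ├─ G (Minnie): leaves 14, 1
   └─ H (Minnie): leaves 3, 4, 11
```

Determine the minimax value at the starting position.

C (Minnie): min(2, 1, 12) = 1
D (Minnie): min(6, 10, 14) = 6
B (Maxine): max(1, 6) = 6
F (Minnie): min(15, 3) = 3
G (Minnie): min(14, 1) = 1
H (Minnie): min(3, 4, 11) = 3
E (Maxine): max(3, 1, 3) = 3
Root (Minnie): min(6, 3) = 3

3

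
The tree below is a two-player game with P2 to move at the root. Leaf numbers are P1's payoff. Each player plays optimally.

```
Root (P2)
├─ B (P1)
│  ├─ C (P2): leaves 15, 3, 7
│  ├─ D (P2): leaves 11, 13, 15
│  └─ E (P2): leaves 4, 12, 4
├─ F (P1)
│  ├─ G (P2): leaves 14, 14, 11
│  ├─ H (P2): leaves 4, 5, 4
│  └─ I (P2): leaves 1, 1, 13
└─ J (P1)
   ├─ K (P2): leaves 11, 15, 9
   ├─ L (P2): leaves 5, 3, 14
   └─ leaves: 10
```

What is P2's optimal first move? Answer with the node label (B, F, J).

J

C (P2): min(15, 3, 7) = 3
D (P2): min(11, 13, 15) = 11
E (P2): min(4, 12, 4) = 4
B (P1): max(3, 11, 4) = 11
G (P2): min(14, 14, 11) = 11
H (P2): min(4, 5, 4) = 4
I (P2): min(1, 1, 13) = 1
F (P1): max(11, 4, 1) = 11
K (P2): min(11, 15, 9) = 9
L (P2): min(5, 3, 14) = 3
J (P1): max(9, 3, 10) = 10
Root (P2): min(11, 11, 10) = 10
P2 picks the child with the lowest value: J (value 10).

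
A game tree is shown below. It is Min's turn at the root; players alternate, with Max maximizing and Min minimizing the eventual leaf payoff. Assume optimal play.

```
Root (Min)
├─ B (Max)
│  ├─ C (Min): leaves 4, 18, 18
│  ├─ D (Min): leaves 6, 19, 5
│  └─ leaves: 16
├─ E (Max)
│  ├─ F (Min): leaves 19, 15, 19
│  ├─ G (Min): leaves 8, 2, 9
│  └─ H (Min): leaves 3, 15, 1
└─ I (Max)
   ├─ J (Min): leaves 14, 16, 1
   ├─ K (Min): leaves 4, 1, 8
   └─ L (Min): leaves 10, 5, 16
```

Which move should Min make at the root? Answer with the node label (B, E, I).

I

C (Min): min(4, 18, 18) = 4
D (Min): min(6, 19, 5) = 5
B (Max): max(4, 5, 16) = 16
F (Min): min(19, 15, 19) = 15
G (Min): min(8, 2, 9) = 2
H (Min): min(3, 15, 1) = 1
E (Max): max(15, 2, 1) = 15
J (Min): min(14, 16, 1) = 1
K (Min): min(4, 1, 8) = 1
L (Min): min(10, 5, 16) = 5
I (Max): max(1, 1, 5) = 5
Root (Min): min(16, 15, 5) = 5
Min picks the child with the lowest value: I (value 5).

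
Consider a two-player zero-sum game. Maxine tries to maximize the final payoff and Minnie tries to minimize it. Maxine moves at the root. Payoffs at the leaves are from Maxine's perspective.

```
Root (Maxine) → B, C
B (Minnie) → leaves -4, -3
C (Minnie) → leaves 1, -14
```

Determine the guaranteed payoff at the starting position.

-4

B (Minnie): min(-4, -3) = -4
C (Minnie): min(1, -14) = -14
Root (Maxine): max(-4, -14) = -4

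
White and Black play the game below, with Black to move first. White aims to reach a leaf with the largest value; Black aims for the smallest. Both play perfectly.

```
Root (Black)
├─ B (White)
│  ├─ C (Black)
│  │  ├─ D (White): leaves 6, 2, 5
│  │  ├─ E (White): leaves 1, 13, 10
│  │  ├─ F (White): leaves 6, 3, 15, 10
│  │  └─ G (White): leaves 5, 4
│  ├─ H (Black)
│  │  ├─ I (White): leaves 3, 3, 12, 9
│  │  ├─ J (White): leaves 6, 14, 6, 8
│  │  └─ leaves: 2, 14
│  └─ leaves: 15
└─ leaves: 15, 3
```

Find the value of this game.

3

D (White): max(6, 2, 5) = 6
E (White): max(1, 13, 10) = 13
F (White): max(6, 3, 15, 10) = 15
G (White): max(5, 4) = 5
C (Black): min(6, 13, 15, 5) = 5
I (White): max(3, 3, 12, 9) = 12
J (White): max(6, 14, 6, 8) = 14
H (Black): min(12, 14, 2, 14) = 2
B (White): max(5, 2, 15) = 15
Root (Black): min(15, 15, 3) = 3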